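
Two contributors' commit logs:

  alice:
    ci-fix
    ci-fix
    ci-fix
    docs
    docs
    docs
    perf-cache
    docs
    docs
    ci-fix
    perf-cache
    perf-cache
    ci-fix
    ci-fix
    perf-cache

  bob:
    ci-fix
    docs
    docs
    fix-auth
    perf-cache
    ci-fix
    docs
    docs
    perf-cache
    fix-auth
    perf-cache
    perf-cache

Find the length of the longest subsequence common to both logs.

One common subsequence of length 9: ci-fix [3,1] → docs [4,2] → docs [5,3] → perf-cache [7,5] → docs [8,7] → docs [9,8] → perf-cache [11,9] → perf-cache [12,11] → perf-cache [15,12]. dp[15][12] = 9 confirms this is the maximum.

9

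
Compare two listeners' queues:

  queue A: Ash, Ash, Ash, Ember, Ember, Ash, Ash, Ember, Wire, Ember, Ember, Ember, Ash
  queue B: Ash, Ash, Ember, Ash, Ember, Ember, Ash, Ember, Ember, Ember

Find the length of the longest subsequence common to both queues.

One common subsequence of length 9: Ash (queue A #1, queue B #1), Ash (queue A #2, queue B #2), Ash (queue A #3, queue B #4), Ember (queue A #4, queue B #5), Ember (queue A #5, queue B #6), Ash (queue A #7, queue B #7), Ember (queue A #10, queue B #8), Ember (queue A #11, queue B #9), Ember (queue A #12, queue B #10). Since dp[13][10] = 9, nothing longer is possible.

9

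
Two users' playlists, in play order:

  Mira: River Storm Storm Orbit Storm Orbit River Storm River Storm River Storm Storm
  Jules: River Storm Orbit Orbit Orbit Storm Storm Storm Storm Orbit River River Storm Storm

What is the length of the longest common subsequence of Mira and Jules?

Pick River (Mira #1, Jules #1); then Storm (Mira #2, Jules #7); then Storm (Mira #3, Jules #8); then Storm (Mira #5, Jules #9); then Orbit (Mira #6, Jules #10); then River (Mira #9, Jules #11); then River (Mira #11, Jules #12); then Storm (Mira #12, Jules #13); then Storm (Mira #13, Jules #14); all 9 songs appear in both, in order, and the DP table's final entry dp[13][14] is also 9, so no common subsequence is longer.

9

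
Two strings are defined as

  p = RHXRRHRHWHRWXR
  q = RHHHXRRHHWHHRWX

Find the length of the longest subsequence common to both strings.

12

Pick R (p #1, q #1), H (p #2, q #4), X (p #3, q #5), R (p #4, q #6), R (p #5, q #7), H (p #6, q #8), H (p #8, q #9), W (p #9, q #10), H (p #10, q #12), R (p #11, q #13), W (p #12, q #14), X (p #13, q #15); all 12 characters appear in both, in order. dp[14][15] = 12 confirms this is the maximum.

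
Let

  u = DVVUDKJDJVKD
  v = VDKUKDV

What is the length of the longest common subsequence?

5

Taking D at u[1]=v[2]; then U at u[4]=v[4]; then K at u[6]=v[5]; then D at u[8]=v[6]; then V at u[10]=v[7] gives a common subsequence of length 5. dp[12][7] = 5 confirms this is the maximum.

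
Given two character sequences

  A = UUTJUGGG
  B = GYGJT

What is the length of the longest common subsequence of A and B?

Let dp[i][j] be the LCS length of the first i characters of A and the first j characters of B. dp[i][j] = dp[i-1][j-1]+1 when the i-th and j-th characters match, else max(dp[i-1][j], dp[i][j-1]).
    ·  G  Y  G  J  T
 ·  0  0  0  0  0  0
 U  0  0  0  0  0  0
 U  0  0  0  0  0  0
 T  0  0  0  0  0  1
 J  0  0  0  0  1  1
 U  0  0  0  0  1  1
 G  0  1  1  1  1  1
 G  0  1  1  2  2  2
 G  0  1  1  2  2  2
dp[8][5] = 2. One LCS (by backtracking along matches): GG.

2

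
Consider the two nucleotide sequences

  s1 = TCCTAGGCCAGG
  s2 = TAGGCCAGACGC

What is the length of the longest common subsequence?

9

Taking T [4,1], A [5,2], G [6,3], G [7,4], C [8,5], C [9,6], A [10,7], G [11,8], G [12,11] gives a common subsequence of length 9. The LCS DP gives dp[12][12] = 9, so this is optimal.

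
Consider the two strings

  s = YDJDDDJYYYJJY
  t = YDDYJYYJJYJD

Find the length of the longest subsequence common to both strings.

One common subsequence of length 9: Y [1,1], D [2,2], D [4,3], J [7,5], Y [9,6], Y [10,7], J [11,8], J [12,9], Y [13,10]. The LCS DP gives dp[13][12] = 9, so this is optimal.

9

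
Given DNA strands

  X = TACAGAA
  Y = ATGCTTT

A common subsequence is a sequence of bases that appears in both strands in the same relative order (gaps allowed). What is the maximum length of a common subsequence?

Match T at X[1]=Y[2] → C at X[3]=Y[4] — 2 bases in the same relative order in both. Since dp[7][7] = 2, nothing longer is possible.

2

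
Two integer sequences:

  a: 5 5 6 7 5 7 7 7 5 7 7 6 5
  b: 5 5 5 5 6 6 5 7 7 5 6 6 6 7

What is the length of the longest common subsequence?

8

Match 5 [1,3], then 5 [2,4], then 6 [3,6], then 5 [5,7], then 7 [7,8], then 7 [8,9], then 5 [9,10], then 7 [11,14] — 8 values in the same relative order in both, and the DP table's final entry dp[13][14] is also 8, so no common subsequence is longer.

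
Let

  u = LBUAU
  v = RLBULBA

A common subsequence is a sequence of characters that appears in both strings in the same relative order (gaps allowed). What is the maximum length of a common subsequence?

4

Let dp[i][j] be the LCS length of the first i characters of u and the first j characters of v. dp[i][j] = dp[i-1][j-1]+1 when the i-th and j-th characters match, else max(dp[i-1][j], dp[i][j-1]).
    ·  R  L  B  U  L  B  A
 ·  0  0  0  0  0  0  0  0
 L  0  0  1  1  1  1  1  1
 B  0  0  1  2  2  2  2  2
 U  0  0  1  2  3  3  3  3
 A  0  0  1  2  3  3  3  4
 U  0  0  1  2  3  3  3  4
dp[5][7] = 4. One LCS (by backtracking along matches): LBUA.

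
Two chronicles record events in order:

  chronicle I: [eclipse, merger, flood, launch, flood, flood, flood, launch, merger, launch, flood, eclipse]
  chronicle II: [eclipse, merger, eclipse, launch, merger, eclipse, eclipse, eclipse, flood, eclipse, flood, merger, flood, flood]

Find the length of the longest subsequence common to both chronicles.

7

Pick eclipse [1,1], then merger [2,2], then launch [4,4], then flood [5,9], then flood [6,11], then flood [7,13], then flood [11,14]; all 7 events appear in both, in order, and the DP table's final entry dp[12][14] is also 7, so no common subsequence is longer.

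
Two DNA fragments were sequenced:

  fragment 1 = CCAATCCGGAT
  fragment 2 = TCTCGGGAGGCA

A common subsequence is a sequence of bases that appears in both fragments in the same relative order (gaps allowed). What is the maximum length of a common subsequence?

6

One common subsequence of length 6: C [1,2] → C [2,4] → A [4,8] → G [8,9] → G [9,10] → A [10,12]. Since dp[11][12] = 6, nothing longer is possible.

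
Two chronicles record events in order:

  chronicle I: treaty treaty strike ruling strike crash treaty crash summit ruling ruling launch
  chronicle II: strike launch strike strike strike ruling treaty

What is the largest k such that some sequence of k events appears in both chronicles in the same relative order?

3

Pick strike at chronicle I[3]=chronicle II[5]; then ruling at chronicle I[4]=chronicle II[6]; then treaty at chronicle I[7]=chronicle II[7]; all 3 events appear in both, in order, and the DP table's final entry dp[12][7] is also 3, so no common subsequence is longer.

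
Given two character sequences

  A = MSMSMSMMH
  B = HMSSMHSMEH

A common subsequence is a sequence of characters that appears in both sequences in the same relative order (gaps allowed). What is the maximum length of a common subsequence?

Let dp[i][j] be the LCS length of the first i characters of A and the first j characters of B. dp[i][j] = dp[i-1][j-1]+1 when the i-th and j-th characters match, else max(dp[i-1][j], dp[i][j-1]).
    ·  H  M  S  S  M  H  S  M  E  H
 ·  0  0  0  0  0  0  0  0  0  0  0
 M  0  0  1  1  1  1  1  1  1  1  1
 S  0  0  1  2  2  2  2  2  2  2  2
 M  0  0  1  2  2  3  3  3  3  3  3
 S  0  0  1  2  3  3  3  4  4  4  4
 M  0  0  1  2  3  4  4  4  5  5  5
 S  0  0  1  2  3  4  4  5  5  5  5
 M  0  0  1  2  3  4  4  5  6  6  6
 M  0  0  1  2  3  4  4  5  6  6  6
 H  0  1  1  2  3  4  5  5  6  6  7
dp[9][10] = 7. One LCS (by backtracking along matches): MSSMSMH.

7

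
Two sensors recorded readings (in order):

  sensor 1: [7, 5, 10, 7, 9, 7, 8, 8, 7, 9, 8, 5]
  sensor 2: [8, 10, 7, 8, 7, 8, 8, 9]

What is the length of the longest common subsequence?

Pick 10 at sensor 1[3]=sensor 2[2]; then 7 at sensor 1[4]=sensor 2[3]; then 7 at sensor 1[6]=sensor 2[5]; then 8 at sensor 1[7]=sensor 2[6]; then 8 at sensor 1[8]=sensor 2[7]; then 9 at sensor 1[10]=sensor 2[8]; all 6 values appear in both, in order. dp[12][8] = 6 confirms this is the maximum.

6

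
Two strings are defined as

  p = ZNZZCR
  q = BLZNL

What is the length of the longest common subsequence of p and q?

2

Let dp[i][j] be the LCS length of the first i characters of p and the first j characters of q. dp[i][j] = dp[i-1][j-1]+1 when the i-th and j-th characters match, else max(dp[i-1][j], dp[i][j-1]).
    ·  B  L  Z  N  L
 ·  0  0  0  0  0  0
 Z  0  0  0  1  1  1
 N  0  0  0  1  2  2
 Z  0  0  0  1  2  2
 Z  0  0  0  1  2  2
 C  0  0  0  1  2  2
 R  0  0  0  1  2  2
dp[6][5] = 2. One LCS (by backtracking along matches): ZN.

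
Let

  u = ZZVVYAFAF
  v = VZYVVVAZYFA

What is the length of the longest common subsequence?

Let dp[i][j] be the LCS length of the first i characters of u and the first j characters of v. dp[i][j] = dp[i-1][j-1]+1 when the i-th and j-th characters match, else max(dp[i-1][j], dp[i][j-1]).
    ·  V  Z  Y  V  V  V  A  Z  Y  F  A
 ·  0  0  0  0  0  0  0  0  0  0  0  0
 Z  0  0  1  1  1  1  1  1  1  1  1  1
 Z  0  0  1  1  1  1  1  1  2  2  2  2
 V  0  1  1  1  2  2  2  2  2  2  2  2
 V  0  1  1  1  2  3  3  3  3  3  3  3
 Y  0  1  1  2  2  3  3  3  3  4  4  4
 A  0  1  1  2  2  3  3  4  4  4  4  5
 F  0  1  1  2  2  3  3  4  4  4  5  5
 A  0  1  1  2  2  3  3  4  4  4  5  6
 F  0  1  1  2  2  3  3  4  4  4  5  6
dp[9][11] = 6. One LCS (by backtracking along matches): ZVVYFA.

6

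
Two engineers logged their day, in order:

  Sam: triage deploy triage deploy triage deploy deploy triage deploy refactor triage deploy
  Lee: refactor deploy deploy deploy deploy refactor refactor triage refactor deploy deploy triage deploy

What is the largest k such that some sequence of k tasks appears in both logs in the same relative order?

8

One common subsequence of length 8: deploy at Sam[2]=Lee[2]; then deploy at Sam[4]=Lee[3]; then deploy at Sam[6]=Lee[4]; then deploy at Sam[7]=Lee[5]; then triage at Sam[8]=Lee[8]; then deploy at Sam[9]=Lee[11]; then triage at Sam[11]=Lee[12]; then deploy at Sam[12]=Lee[13]. Since dp[12][13] = 8, nothing longer is possible.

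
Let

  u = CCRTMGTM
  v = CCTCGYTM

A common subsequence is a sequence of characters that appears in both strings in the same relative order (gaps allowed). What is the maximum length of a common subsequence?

6

Let dp[i][j] be the LCS length of the first i characters of u and the first j characters of v. dp[i][j] = dp[i-1][j-1]+1 when the i-th and j-th characters match, else max(dp[i-1][j], dp[i][j-1]).
    ·  C  C  T  C  G  Y  T  M
 ·  0  0  0  0  0  0  0  0  0
 C  0  1  1  1  1  1  1  1  1
 C  0  1  2  2  2  2  2  2  2
 R  0  1  2  2  2  2  2  2  2
 T  0  1  2  3  3  3  3  3  3
 M  0  1  2  3  3  3  3  3  4
 G  0  1  2  3  3  4  4  4  4
 T  0  1  2  3  3  4  4  5  5
 M  0  1  2  3  3  4  4  5  6
dp[8][8] = 6. One LCS (by backtracking along matches): CCTGTM.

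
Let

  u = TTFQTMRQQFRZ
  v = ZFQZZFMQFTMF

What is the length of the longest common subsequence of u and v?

5

One common subsequence of length 5: F [3,6]; then Q [4,8]; then T [5,10]; then M [6,11]; then F [10,12]. The LCS DP gives dp[12][12] = 5, so this is optimal.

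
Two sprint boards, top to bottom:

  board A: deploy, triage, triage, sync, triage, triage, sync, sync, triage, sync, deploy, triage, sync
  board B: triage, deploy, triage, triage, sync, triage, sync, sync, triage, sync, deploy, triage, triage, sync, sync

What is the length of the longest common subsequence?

12

Match deploy at board A[1]=board B[2] → triage at board A[2]=board B[3] → triage at board A[3]=board B[4] → sync at board A[4]=board B[5] → triage at board A[6]=board B[6] → sync at board A[7]=board B[7] → sync at board A[8]=board B[8] → triage at board A[9]=board B[9] → sync at board A[10]=board B[10] → deploy at board A[11]=board B[11] → triage at board A[12]=board B[13] → sync at board A[13]=board B[15] — 12 tasks in the same relative order in both, and the DP table's final entry dp[13][15] is also 12, so no common subsequence is longer.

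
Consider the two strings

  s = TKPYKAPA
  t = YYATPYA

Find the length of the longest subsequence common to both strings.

Match T at s[1]=t[4]; then P at s[3]=t[5]; then Y at s[4]=t[6]; then A at s[8]=t[7] — 4 characters in the same relative order in both. dp[8][7] = 4 confirms this is the maximum.

4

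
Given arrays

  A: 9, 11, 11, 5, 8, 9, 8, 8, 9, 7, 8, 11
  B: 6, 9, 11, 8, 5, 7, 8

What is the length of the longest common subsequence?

Pick 9 (A #1, B #2), 11 (A #2, B #3), 5 (A #4, B #5), 7 (A #10, B #6), 8 (A #11, B #7); all 5 values appear in both, in order. Since dp[12][7] = 5, nothing longer is possible.

5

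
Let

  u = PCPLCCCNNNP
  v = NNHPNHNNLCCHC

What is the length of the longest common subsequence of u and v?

5

Taking P (u #1, v #4), then L (u #4, v #9), then C (u #5, v #10), then C (u #6, v #11), then C (u #7, v #13) gives a common subsequence of length 5. The LCS DP gives dp[11][13] = 5, so this is optimal.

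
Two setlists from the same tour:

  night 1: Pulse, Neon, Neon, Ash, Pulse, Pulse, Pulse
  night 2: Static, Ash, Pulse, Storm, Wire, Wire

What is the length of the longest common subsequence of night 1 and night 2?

2

Pick Ash (night 1 #4, night 2 #2), Pulse (night 1 #5, night 2 #3); all 2 songs appear in both, in order. Since dp[7][6] = 2, nothing longer is possible.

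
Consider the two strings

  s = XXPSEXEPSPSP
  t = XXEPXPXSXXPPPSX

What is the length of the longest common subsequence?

Pick X [1,2]; then X [2,5]; then P [3,6]; then S [4,8]; then X [6,10]; then P [8,12]; then P [10,13]; then S [11,14]; all 8 characters appear in both, in order, and the DP table's final entry dp[12][15] is also 8, so no common subsequence is longer.

8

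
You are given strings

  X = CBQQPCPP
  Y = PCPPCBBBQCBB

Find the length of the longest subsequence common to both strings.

4

Let dp[i][j] be the LCS length of the first i characters of X and the first j characters of Y. dp[i][j] = dp[i-1][j-1]+1 when the i-th and j-th characters match, else max(dp[i-1][j], dp[i][j-1]).
    ·  P  C  P  P  C  B  B  B  Q  C  B  B
 ·  0  0  0  0  0  0  0  0  0  0  0  0  0
 C  0  0  1  1  1  1  1  1  1  1  1  1  1
 B  0  0  1  1  1  1  2  2  2  2  2  2  2
 Q  0  0  1  1  1  1  2  2  2  3  3  3  3
 Q  0  0  1  1  1  1  2  2  2  3  3  3  3
 P  0  1  1  2  2  2  2  2  2  3  3  3  3
 C  0  1  2  2  2  3  3  3  3  3  4  4  4
 P  0  1  2  3  3  3  3  3  3  3  4  4  4
 P  0  1  2  3  4  4  4  4  4  4  4  4  4
dp[8][12] = 4. One LCS (by backtracking along matches): CBQC.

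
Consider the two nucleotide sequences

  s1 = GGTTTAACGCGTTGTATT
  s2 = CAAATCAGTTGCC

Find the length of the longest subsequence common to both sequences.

Taking A (s1 #6, s2 #3), then A (s1 #7, s2 #4), then C (s1 #8, s2 #6), then G (s1 #11, s2 #8), then T (s1 #12, s2 #9), then T (s1 #13, s2 #10), then G (s1 #14, s2 #11) gives a common subsequence of length 7, and the DP table's final entry dp[18][13] is also 7, so no common subsequence is longer.

7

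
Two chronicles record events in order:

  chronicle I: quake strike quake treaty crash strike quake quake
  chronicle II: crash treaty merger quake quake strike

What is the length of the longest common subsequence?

3

Pick quake at chronicle I[1]=chronicle II[4] → quake at chronicle I[3]=chronicle II[5] → strike at chronicle I[6]=chronicle II[6]; all 3 events appear in both, in order. Since dp[8][6] = 3, nothing longer is possible.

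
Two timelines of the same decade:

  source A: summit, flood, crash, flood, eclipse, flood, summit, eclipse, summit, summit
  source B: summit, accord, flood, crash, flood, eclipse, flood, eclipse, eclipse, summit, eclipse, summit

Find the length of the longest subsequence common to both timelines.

9

Taking summit [1,1]; then flood [2,3]; then crash [3,4]; then flood [4,5]; then eclipse [5,6]; then flood [6,7]; then summit [7,10]; then eclipse [8,11]; then summit [10,12] gives a common subsequence of length 9. The LCS DP gives dp[10][12] = 9, so this is optimal.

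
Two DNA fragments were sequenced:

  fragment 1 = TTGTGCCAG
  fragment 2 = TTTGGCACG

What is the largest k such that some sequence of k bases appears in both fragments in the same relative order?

7

Taking T (fragment 1 #1, fragment 2 #2); then T (fragment 1 #2, fragment 2 #3); then G (fragment 1 #3, fragment 2 #4); then G (fragment 1 #5, fragment 2 #5); then C (fragment 1 #6, fragment 2 #6); then C (fragment 1 #7, fragment 2 #8); then G (fragment 1 #9, fragment 2 #9) gives a common subsequence of length 7. The LCS DP gives dp[9][9] = 7, so this is optimal.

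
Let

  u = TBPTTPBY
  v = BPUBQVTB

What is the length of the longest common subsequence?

Pick B [2,1], P [3,2], T [5,7], B [7,8]; all 4 characters appear in both, in order. The LCS DP gives dp[8][8] = 4, so this is optimal.

4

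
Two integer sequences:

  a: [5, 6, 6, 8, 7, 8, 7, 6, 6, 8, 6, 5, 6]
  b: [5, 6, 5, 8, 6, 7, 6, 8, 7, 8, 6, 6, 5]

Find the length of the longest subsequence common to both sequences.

Match 5 (a #1, b #3), then 6 (a #2, b #5), then 6 (a #3, b #7), then 8 (a #4, b #8), then 7 (a #5, b #9), then 8 (a #6, b #10), then 6 (a #9, b #11), then 6 (a #11, b #12), then 5 (a #12, b #13) — 9 values in the same relative order in both. dp[13][13] = 9 confirms this is the maximum.

9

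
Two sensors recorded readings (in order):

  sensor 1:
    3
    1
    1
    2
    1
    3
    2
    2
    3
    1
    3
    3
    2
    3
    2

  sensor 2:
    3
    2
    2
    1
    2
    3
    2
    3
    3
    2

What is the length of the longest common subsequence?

8

Let dp[i][j] be the LCS length of the first i values of sensor 1 and the first j values of sensor 2. dp[i][j] = dp[i-1][j-1]+1 when the i-th and j-th values match, else max(dp[i-1][j], dp[i][j-1]).
    ·  3  2  2  1  2  3  2  3  3  2
 ·  0  0  0  0  0  0  0  0  0  0  0
 3  0  1  1  1  1  1  1  1  1  1  1
 1  0  1  1  1  2  2  2  2  2  2  2
 1  0  1  1  1  2  2  2  2  2  2  2
 2  0  1  2  2  2  3  3  3  3  3  3
 1  0  1  2  2  3  3  3  3  3  3  3
 3  0  1  2  2  3  3  4  4  4  4  4
 2  0  1  2  3  3  4  4  5  5  5  5
 2  0  1  2  3  3  4  4  5  5  5  6
 3  0  1  2  3  3  4  5  5  6  6  6
 1  0  1  2  3  4  4  5  5  6  6  6
 3  0  1  2  3  4  4  5  5  6  7  7
 3  0  1  2  3  4  4  5  5  6  7  7
 2  0  1  2  3  4  5  5  6  6  7  8
 3  0  1  2  3  4  5  6  6  7  7  8
 2  0  1  2  3  4  5  6  7  7  7  8
dp[15][10] = 8. One LCS (by backtracking along matches): 3, 1, 2, 3, 2, 3, 3, 2.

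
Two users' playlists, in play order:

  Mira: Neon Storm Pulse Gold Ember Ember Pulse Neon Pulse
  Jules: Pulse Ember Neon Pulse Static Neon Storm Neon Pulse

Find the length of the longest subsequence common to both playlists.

5

Match Pulse (Mira #3, Jules #1); then Ember (Mira #5, Jules #2); then Pulse (Mira #7, Jules #4); then Neon (Mira #8, Jules #8); then Pulse (Mira #9, Jules #9) — 5 songs in the same relative order in both, and the DP table's final entry dp[9][9] is also 5, so no common subsequence is longer.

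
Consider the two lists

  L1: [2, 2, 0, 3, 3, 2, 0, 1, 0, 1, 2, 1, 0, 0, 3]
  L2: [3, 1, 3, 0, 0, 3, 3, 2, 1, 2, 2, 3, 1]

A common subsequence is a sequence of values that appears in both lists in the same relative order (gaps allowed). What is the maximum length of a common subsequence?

Pick 0 [3,5], 3 [4,6], 3 [5,7], 2 [6,8], 1 [8,9], 2 [11,11], 1 [12,13]; all 7 values appear in both, in order. dp[15][13] = 7 confirms this is the maximum.

7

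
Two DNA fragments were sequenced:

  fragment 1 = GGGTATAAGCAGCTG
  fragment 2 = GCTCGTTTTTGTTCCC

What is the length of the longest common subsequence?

One common subsequence of length 7: G (fragment 1 #1, fragment 2 #1) → G (fragment 1 #2, fragment 2 #5) → G (fragment 1 #3, fragment 2 #11) → T (fragment 1 #4, fragment 2 #12) → T (fragment 1 #6, fragment 2 #13) → C (fragment 1 #10, fragment 2 #15) → C (fragment 1 #13, fragment 2 #16). Since dp[15][16] = 7, nothing longer is possible.

7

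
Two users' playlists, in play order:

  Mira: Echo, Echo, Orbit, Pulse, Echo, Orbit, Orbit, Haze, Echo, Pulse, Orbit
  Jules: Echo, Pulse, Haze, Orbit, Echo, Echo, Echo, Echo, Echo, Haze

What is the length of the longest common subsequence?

One common subsequence of length 4: Echo at Mira[1]=Jules[7] → Echo at Mira[2]=Jules[8] → Echo at Mira[5]=Jules[9] → Haze at Mira[8]=Jules[10]. The LCS DP gives dp[11][10] = 4, so this is optimal.

4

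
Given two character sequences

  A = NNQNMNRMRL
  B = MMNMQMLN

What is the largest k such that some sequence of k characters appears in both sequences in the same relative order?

4

Pick N [1,3]; then Q [3,5]; then M [5,6]; then N [6,8]; all 4 characters appear in both, in order. dp[10][8] = 4 confirms this is the maximum.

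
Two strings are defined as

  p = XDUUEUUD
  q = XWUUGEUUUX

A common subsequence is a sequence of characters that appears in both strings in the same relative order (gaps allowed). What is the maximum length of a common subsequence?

6

Pick X [1,1], U [3,3], U [4,4], E [5,6], U [6,8], U [7,9]; all 6 characters appear in both, in order. Since dp[8][10] = 6, nothing longer is possible.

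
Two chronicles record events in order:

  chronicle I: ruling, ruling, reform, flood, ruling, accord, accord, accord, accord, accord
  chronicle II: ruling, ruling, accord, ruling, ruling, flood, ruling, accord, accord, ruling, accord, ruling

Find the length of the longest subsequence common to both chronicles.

7

Match ruling (chronicle I #1, chronicle II #4) → ruling (chronicle I #2, chronicle II #5) → flood (chronicle I #4, chronicle II #6) → ruling (chronicle I #5, chronicle II #7) → accord (chronicle I #6, chronicle II #8) → accord (chronicle I #7, chronicle II #9) → accord (chronicle I #8, chronicle II #11) — 7 events in the same relative order in both, and the DP table's final entry dp[10][12] is also 7, so no common subsequence is longer.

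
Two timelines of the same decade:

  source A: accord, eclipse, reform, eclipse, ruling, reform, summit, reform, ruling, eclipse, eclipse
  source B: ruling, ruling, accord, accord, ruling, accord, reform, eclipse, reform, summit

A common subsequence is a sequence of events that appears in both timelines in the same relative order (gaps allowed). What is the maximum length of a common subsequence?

5

Pick accord at source A[1]=source B[6], reform at source A[3]=source B[7], eclipse at source A[4]=source B[8], reform at source A[6]=source B[9], summit at source A[7]=source B[10]; all 5 events appear in both, in order. dp[11][10] = 5 confirms this is the maximum.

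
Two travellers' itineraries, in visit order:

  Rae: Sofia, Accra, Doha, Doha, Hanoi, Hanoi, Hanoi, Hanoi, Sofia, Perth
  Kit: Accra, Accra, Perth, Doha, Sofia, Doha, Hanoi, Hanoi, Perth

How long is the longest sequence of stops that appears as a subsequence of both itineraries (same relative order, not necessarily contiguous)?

Match Accra (Rae #2, Kit #2); then Doha (Rae #3, Kit #4); then Doha (Rae #4, Kit #6); then Hanoi (Rae #7, Kit #7); then Hanoi (Rae #8, Kit #8); then Perth (Rae #10, Kit #9) — 6 stops in the same relative order in both. The LCS DP gives dp[10][9] = 6, so this is optimal.

6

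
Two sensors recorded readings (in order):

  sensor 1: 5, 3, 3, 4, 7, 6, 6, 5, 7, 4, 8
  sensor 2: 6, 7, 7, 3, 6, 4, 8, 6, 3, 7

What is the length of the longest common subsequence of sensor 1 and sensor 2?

4

Match 3 [2,4]; then 4 [4,6]; then 6 [6,8]; then 7 [9,10] — 4 values in the same relative order in both. The LCS DP gives dp[11][10] = 4, so this is optimal.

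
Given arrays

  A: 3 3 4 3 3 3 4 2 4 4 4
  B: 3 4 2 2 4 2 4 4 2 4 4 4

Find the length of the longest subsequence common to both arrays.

Let dp[i][j] be the LCS length of the first i values of A and the first j values of B. dp[i][j] = dp[i-1][j-1]+1 when the i-th and j-th values match, else max(dp[i-1][j], dp[i][j-1]).
    ·  3  4  2  2  4  2  4  4  2  4  4  4
 ·  0  0  0  0  0  0  0  0  0  0  0  0  0
 3  0  1  1  1  1  1  1  1  1  1  1  1  1
 3  0  1  1  1  1  1  1  1  1  1  1  1  1
 4  0  1  2  2  2  2  2  2  2  2  2  2  2
 3  0  1  2  2  2  2  2  2  2  2  2  2  2
 3  0  1  2  2  2  2  2  2  2  2  2  2  2
 3  0  1  2  2  2  2  2  2  2  2  2  2  2
 4  0  1  2  2  2  3  3  3  3  3  3  3  3
 2  0  1  2  3  3  3  4  4  4  4  4  4  4
 4  0  1  2  3  3  4  4  5  5  5  5  5  5
 4  0  1  2  3  3  4  4  5  6  6  6  6  6
 4  0  1  2  3  3  4  4  5  6  6  7  7  7
dp[11][12] = 7. One LCS (by backtracking along matches): 3, 4, 4, 2, 4, 4, 4.

7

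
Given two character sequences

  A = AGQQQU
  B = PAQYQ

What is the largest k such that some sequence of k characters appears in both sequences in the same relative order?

3

Pick A (A #1, B #2), Q (A #3, B #3), Q (A #5, B #5); all 3 characters appear in both, in order. dp[6][5] = 3 confirms this is the maximum.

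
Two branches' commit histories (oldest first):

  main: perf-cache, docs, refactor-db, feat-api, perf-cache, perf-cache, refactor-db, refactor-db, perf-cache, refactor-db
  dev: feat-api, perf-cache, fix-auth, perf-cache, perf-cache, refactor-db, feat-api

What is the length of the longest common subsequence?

5

Taking feat-api (main #4, dev #1) → perf-cache (main #5, dev #2) → perf-cache (main #6, dev #4) → perf-cache (main #9, dev #5) → refactor-db (main #10, dev #6) gives a common subsequence of length 5. dp[10][7] = 5 confirms this is the maximum.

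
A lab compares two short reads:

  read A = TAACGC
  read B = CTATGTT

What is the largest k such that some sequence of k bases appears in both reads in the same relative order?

3

Match T (read A #1, read B #2) → A (read A #2, read B #3) → G (read A #5, read B #5) — 3 bases in the same relative order in both. dp[6][7] = 3 confirms this is the maximum.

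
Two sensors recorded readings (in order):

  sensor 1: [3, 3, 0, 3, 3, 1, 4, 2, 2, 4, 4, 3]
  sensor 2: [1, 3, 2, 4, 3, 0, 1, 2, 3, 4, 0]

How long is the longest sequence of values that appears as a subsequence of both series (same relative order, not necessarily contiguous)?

6

Let dp[i][j] be the LCS length of the first i values of sensor 1 and the first j values of sensor 2. dp[i][j] = dp[i-1][j-1]+1 when the i-th and j-th values match, else max(dp[i-1][j], dp[i][j-1]).
    ·  1  3  2  4  3  0  1  2  3  4  0
 ·  0  0  0  0  0  0  0  0  0  0  0  0
 3  0  0  1  1  1  1  1  1  1  1  1  1
 3  0  0  1  1  1  2  2  2  2  2  2  2
 0  0  0  1  1  1  2  3  3  3  3  3  3
 3  0  0  1  1  1  2  3  3  3  4  4  4
 3  0  0  1  1  1  2  3  3  3  4  4  4
 1  0  1  1  1  1  2  3  4  4  4  4  4
 4  0  1  1  1  2  2  3  4  4  4  5  5
 2  0  1  1  2  2  2  3  4  5  5  5  5
 2  0  1  1  2  2  2  3  4  5  5  5  5
 4  0  1  1  2  3  3  3  4  5  5  6  6
 4  0  1  1  2  3  3  3  4  5  5  6  6
 3  0  1  2  2  3  4  4  4  5  6  6  6
dp[12][11] = 6. One LCS (by backtracking along matches): 3, 3, 0, 1, 2, 4.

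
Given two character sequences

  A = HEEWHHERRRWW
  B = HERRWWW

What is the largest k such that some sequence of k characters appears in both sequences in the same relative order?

6

Pick H (A #6, B #1), then E (A #7, B #2), then R (A #8, B #3), then R (A #9, B #4), then W (A #11, B #6), then W (A #12, B #7); all 6 characters appear in both, in order. dp[12][7] = 6 confirms this is the maximum.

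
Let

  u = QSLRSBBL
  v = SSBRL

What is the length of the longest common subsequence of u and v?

4

One common subsequence of length 4: S at u[2]=v[1]; then S at u[5]=v[2]; then B at u[6]=v[3]; then L at u[8]=v[5], and the DP table's final entry dp[8][5] is also 4, so no common subsequence is longer.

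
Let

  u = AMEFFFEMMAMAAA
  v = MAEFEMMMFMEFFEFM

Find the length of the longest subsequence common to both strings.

Taking A [1,2] → M [2,10] → E [3,11] → F [4,12] → F [5,13] → F [6,15] → M [11,16] gives a common subsequence of length 7, and the DP table's final entry dp[14][16] is also 7, so no common subsequence is longer.

7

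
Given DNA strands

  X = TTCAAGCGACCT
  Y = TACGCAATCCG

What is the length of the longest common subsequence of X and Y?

Pick T [1,1], then C [3,3], then G [6,4], then C [7,5], then A [9,7], then C [10,9], then C [11,10]; all 7 bases appear in both, in order. Since dp[12][11] = 7, nothing longer is possible.

7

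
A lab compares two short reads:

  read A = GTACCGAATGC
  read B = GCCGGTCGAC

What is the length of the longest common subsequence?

7

One common subsequence of length 7: G [1,1], then C [4,2], then C [5,3], then G [6,5], then T [9,6], then G [10,8], then C [11,10]. The LCS DP gives dp[11][10] = 7, so this is optimal.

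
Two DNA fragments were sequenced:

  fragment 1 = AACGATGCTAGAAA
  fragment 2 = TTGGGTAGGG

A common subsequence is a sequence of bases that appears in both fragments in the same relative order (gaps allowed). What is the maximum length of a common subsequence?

5

One common subsequence of length 5: G [4,4], G [7,5], T [9,6], A [10,7], G [11,10]. Since dp[14][10] = 5, nothing longer is possible.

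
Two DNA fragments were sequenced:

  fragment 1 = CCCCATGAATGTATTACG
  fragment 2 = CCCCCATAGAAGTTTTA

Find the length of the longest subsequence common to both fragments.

14

Pick C [1,2] → C [2,3] → C [3,4] → C [4,5] → A [5,6] → T [6,7] → G [7,9] → A [8,10] → A [9,11] → T [10,13] → T [12,14] → T [14,15] → T [15,16] → A [16,17]; all 14 bases appear in both, in order. dp[18][17] = 14 confirms this is the maximum.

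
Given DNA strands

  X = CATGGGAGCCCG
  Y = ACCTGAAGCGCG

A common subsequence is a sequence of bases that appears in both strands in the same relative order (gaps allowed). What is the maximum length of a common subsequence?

8

Match C [1,3]; then T [3,4]; then G [4,5]; then A [7,7]; then G [8,8]; then C [9,9]; then C [11,11]; then G [12,12] — 8 bases in the same relative order in both. Since dp[12][12] = 8, nothing longer is possible.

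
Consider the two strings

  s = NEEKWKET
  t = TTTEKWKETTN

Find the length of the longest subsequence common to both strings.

6

Let dp[i][j] be the LCS length of the first i characters of s and the first j characters of t. dp[i][j] = dp[i-1][j-1]+1 when the i-th and j-th characters match, else max(dp[i-1][j], dp[i][j-1]).
    ·  T  T  T  E  K  W  K  E  T  T  N
 ·  0  0  0  0  0  0  0  0  0  0  0  0
 N  0  0  0  0  0  0  0  0  0  0  0  1
 E  0  0  0  0  1  1  1  1  1  1  1  1
 E  0  0  0  0  1  1  1  1  2  2  2  2
 K  0  0  0  0  1  2  2  2  2  2  2  2
 W  0  0  0  0  1  2  3  3  3  3  3  3
 K  0  0  0  0  1  2  3  4  4  4  4  4
 E  0  0  0  0  1  2  3  4  5  5  5  5
 T  0  1  1  1  1  2  3  4  5  6  6  6
dp[8][11] = 6. One LCS (by backtracking along matches): EKWKET.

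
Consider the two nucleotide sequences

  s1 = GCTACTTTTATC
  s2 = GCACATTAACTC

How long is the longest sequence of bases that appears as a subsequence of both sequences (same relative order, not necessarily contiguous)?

Let dp[i][j] be the LCS length of the first i bases of s1 and the first j bases of s2. dp[i][j] = dp[i-1][j-1]+1 when the i-th and j-th bases match, else max(dp[i-1][j], dp[i][j-1]).
    ·  G  C  A  C  A  T  T  A  A  C  T  C
 ·  0  0  0  0  0  0  0  0  0  0  0  0  0
 G  0  1  1  1  1  1  1  1  1  1  1  1  1
 C  0  1  2  2  2  2  2  2  2  2  2  2  2
 T  0  1  2  2  2  2  3  3  3  3  3  3  3
 A  0  1  2  3  3  3  3  3  4  4  4  4  4
 C  0  1  2  3  4  4  4  4  4  4  5  5  5
 T  0  1  2  3  4  4  5  5  5  5  5  6  6
 T  0  1  2  3  4  4  5  6  6  6  6  6  6
 T  0  1  2  3  4  4  5  6  6  6  6  7  7
 T  0  1  2  3  4  4  5  6  6  6  6  7  7
 A  0  1  2  3  4  5  5  6  7  7  7  7  7
 T  0  1  2  3  4  5  6  6  7  7  7  8  8
 C  0  1  2  3  4  5  6  6  7  7  8  8  9
dp[12][12] = 9. One LCS (by backtracking along matches): GCACTTATC.

9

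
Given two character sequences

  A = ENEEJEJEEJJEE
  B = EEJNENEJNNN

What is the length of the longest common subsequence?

6

Let dp[i][j] be the LCS length of the first i characters of A and the first j characters of B. dp[i][j] = dp[i-1][j-1]+1 when the i-th and j-th characters match, else max(dp[i-1][j], dp[i][j-1]).
    ·  E  E  J  N  E  N  E  J  N  N  N
 ·  0  0  0  0  0  0  0  0  0  0  0  0
 E  0  1  1  1  1  1  1  1  1  1  1  1
 N  0  1  1  1  2  2  2  2  2  2  2  2
 E  0  1  2  2  2  3  3  3  3  3  3  3
 E  0  1  2  2  2  3  3  4  4  4  4  4
 J  0  1  2  3  3  3  3  4  5  5  5  5
 E  0  1  2  3  3  4  4  4  5  5  5  5
 J  0  1  2  3  3  4  4  4  5  5  5  5
 E  0  1  2  3  3  4  4  5  5  5  5  5
 E  0  1  2  3  3  4  4  5  5  5  5  5
 J  0  1  2  3  3  4  4  5  6  6  6  6
 J  0  1  2  3  3  4  4  5  6  6  6  6
 E  0  1  2  3  3  4  4  5  6  6  6  6
 E  0  1  2  3  3  4  4  5  6  6  6  6
dp[13][11] = 6. One LCS (by backtracking along matches): EEJEEJ.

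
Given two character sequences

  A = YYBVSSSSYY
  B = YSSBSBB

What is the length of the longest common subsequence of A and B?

Pick Y (A #2, B #1), then S (A #5, B #2), then S (A #6, B #3), then S (A #7, B #5); all 4 characters appear in both, in order, and the DP table's final entry dp[10][7] is also 4, so no common subsequence is longer.

4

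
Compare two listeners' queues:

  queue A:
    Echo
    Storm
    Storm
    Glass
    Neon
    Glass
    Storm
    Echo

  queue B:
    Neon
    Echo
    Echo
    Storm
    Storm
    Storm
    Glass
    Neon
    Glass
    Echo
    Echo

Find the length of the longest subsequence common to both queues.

7

Taking Echo at queue A[1]=queue B[3], then Storm at queue A[2]=queue B[5], then Storm at queue A[3]=queue B[6], then Glass at queue A[4]=queue B[7], then Neon at queue A[5]=queue B[8], then Glass at queue A[6]=queue B[9], then Echo at queue A[8]=queue B[11] gives a common subsequence of length 7. dp[8][11] = 7 confirms this is the maximum.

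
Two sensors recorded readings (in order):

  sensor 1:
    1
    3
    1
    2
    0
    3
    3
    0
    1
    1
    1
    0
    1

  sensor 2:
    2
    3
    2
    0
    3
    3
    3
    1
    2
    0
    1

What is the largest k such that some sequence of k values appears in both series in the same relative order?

Let dp[i][j] be the LCS length of the first i values of sensor 1 and the first j values of sensor 2. dp[i][j] = dp[i-1][j-1]+1 when the i-th and j-th values match, else max(dp[i-1][j], dp[i][j-1]).
    ·  2  3  2  0  3  3  3  1  2  0  1
 ·  0  0  0  0  0  0  0  0  0  0  0  0
 1  0  0  0  0  0  0  0  0  1  1  1  1
 3  0  0  1  1  1  1  1  1  1  1  1  1
 1  0  0  1  1  1  1  1  1  2  2  2  2
 2  0  1  1  2  2  2  2  2  2  3  3  3
 0  0  1  1  2  3  3  3  3  3  3  4  4
 3  0  1  2  2  3  4  4  4  4  4  4  4
 3  0  1  2  2  3  4  5  5  5  5  5  5
 0  0  1  2  2  3  4  5  5  5  5  6  6
 1  0  1  2  2  3  4  5  5  6  6  6  7
 1  0  1  2  2  3  4  5  5  6  6  6  7
 1  0  1  2  2  3  4  5  5  6  6  6  7
 0  0  1  2  2  3  4  5  5  6  6  7  7
 1  0  1  2  2  3  4  5  5  6  6  7  8
dp[13][11] = 8. One LCS (by backtracking along matches): 3, 2, 0, 3, 3, 1, 0, 1.

8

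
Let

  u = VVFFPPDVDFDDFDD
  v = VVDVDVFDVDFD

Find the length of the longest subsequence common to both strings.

Taking V (u #1, v #1) → V (u #2, v #2) → D (u #7, v #3) → V (u #8, v #4) → D (u #9, v #5) → F (u #10, v #7) → D (u #11, v #8) → D (u #12, v #10) → F (u #13, v #11) → D (u #15, v #12) gives a common subsequence of length 10, and the DP table's final entry dp[15][12] is also 10, so no common subsequence is longer.

10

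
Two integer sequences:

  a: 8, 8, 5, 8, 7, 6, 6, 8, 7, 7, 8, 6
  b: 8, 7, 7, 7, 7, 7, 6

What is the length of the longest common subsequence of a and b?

5

Let dp[i][j] be the LCS length of the first i values of a and the first j values of b. dp[i][j] = dp[i-1][j-1]+1 when the i-th and j-th values match, else max(dp[i-1][j], dp[i][j-1]).
    ·  8  7  7  7  7  7  6
 ·  0  0  0  0  0  0  0  0
 8  0  1  1  1  1  1  1  1
 8  0  1  1  1  1  1  1  1
 5  0  1  1  1  1  1  1  1
 8  0  1  1  1  1  1  1  1
 7  0  1  2  2  2  2  2  2
 6  0  1  2  2  2  2  2  3
 6  0  1  2  2  2  2  2  3
 8  0  1  2  2  2  2  2  3
 7  0  1  2  3  3  3  3  3
 7  0  1  2  3  4  4  4  4
 8  0  1  2  3  4  4  4  4
 6  0  1  2  3  4  4  4  5
dp[12][7] = 5. One LCS (by backtracking along matches): 8, 7, 7, 7, 6.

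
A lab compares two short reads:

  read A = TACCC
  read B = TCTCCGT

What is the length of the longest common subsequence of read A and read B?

4

Match T (read A #1, read B #1); then C (read A #3, read B #2); then C (read A #4, read B #4); then C (read A #5, read B #5) — 4 bases in the same relative order in both. Since dp[5][7] = 4, nothing longer is possible.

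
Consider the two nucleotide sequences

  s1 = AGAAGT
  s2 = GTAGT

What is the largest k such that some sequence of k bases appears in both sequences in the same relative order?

4

Let dp[i][j] be the LCS length of the first i bases of s1 and the first j bases of s2. dp[i][j] = dp[i-1][j-1]+1 when the i-th and j-th bases match, else max(dp[i-1][j], dp[i][j-1]).
    ·  G  T  A  G  T
 ·  0  0  0  0  0  0
 A  0  0  0  1  1  1
 G  0  1  1  1  2  2
 A  0  1  1  2  2  2
 A  0  1  1  2  2  2
 G  0  1  1  2  3  3
 T  0  1  2  2  3  4
dp[6][5] = 4. One LCS (by backtracking along matches): GAGT.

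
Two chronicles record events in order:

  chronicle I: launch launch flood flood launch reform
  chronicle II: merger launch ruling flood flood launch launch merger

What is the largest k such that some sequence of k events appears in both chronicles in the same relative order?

Match launch (chronicle I #1, chronicle II #2) → flood (chronicle I #3, chronicle II #4) → flood (chronicle I #4, chronicle II #5) → launch (chronicle I #5, chronicle II #7) — 4 events in the same relative order in both. Since dp[6][8] = 4, nothing longer is possible.

4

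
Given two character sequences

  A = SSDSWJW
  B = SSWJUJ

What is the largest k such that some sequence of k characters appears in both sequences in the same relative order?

Match S (A #2, B #1) → S (A #4, B #2) → W (A #5, B #3) → J (A #6, B #6) — 4 characters in the same relative order in both. The LCS DP gives dp[7][6] = 4, so this is optimal.

4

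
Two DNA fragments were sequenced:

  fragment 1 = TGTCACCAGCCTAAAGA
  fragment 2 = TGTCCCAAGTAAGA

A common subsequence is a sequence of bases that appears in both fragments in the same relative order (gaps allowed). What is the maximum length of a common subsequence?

Pick T at fragment 1[1]=fragment 2[1], then G at fragment 1[2]=fragment 2[2], then T at fragment 1[3]=fragment 2[3], then C at fragment 1[4]=fragment 2[4], then C at fragment 1[6]=fragment 2[5], then C at fragment 1[7]=fragment 2[6], then A at fragment 1[8]=fragment 2[8], then G at fragment 1[9]=fragment 2[9], then T at fragment 1[12]=fragment 2[10], then A at fragment 1[14]=fragment 2[11], then A at fragment 1[15]=fragment 2[12], then G at fragment 1[16]=fragment 2[13], then A at fragment 1[17]=fragment 2[14]; all 13 bases appear in both, in order. Since dp[17][14] = 13, nothing longer is possible.

13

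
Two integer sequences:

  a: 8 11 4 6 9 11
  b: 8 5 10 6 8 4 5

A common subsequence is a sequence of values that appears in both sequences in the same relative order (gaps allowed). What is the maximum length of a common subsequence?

2

Let dp[i][j] be the LCS length of the first i values of a and the first j values of b. dp[i][j] = dp[i-1][j-1]+1 when the i-th and j-th values match, else max(dp[i-1][j], dp[i][j-1]).
    ·  8  5 10  6  8  4  5
 ·  0  0  0  0  0  0  0  0
 8  0  1  1  1  1  1  1  1
11  0  1  1  1  1  1  1  1
 4  0  1  1  1  1  1  2  2
 6  0  1  1  1  2  2  2  2
 9  0  1  1  1  2  2  2  2
11  0  1  1  1  2  2  2  2
dp[6][7] = 2. One LCS (by backtracking along matches): 8, 4.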